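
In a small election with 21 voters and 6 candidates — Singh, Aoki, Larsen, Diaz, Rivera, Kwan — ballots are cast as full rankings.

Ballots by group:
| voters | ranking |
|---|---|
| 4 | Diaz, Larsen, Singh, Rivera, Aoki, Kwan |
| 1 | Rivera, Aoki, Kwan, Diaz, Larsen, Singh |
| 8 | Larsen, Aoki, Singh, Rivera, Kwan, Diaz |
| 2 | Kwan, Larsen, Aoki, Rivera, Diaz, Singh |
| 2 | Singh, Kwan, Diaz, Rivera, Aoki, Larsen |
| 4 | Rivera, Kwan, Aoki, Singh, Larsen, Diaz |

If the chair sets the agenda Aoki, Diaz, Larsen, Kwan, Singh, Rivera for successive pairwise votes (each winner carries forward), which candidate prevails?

Round 1: Aoki vs Diaz — 15–6, Aoki advances.
Round 2: Aoki vs Larsen — 7–14, Larsen advances.
Round 3: Larsen vs Kwan — 12–9, Larsen advances.
Round 4: Larsen vs Singh — 15–6, Larsen advances.
Round 5: Larsen vs Rivera — 14–7, Larsen advances.
The agenda winner is Larsen.

Larsen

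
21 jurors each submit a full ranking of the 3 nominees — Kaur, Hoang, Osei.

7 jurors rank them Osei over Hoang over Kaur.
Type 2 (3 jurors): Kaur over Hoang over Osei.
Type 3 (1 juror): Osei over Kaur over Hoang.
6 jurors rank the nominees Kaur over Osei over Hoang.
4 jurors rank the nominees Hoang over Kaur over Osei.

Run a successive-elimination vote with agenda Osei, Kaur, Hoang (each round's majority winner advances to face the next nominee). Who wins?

Hoang

Round 1: Osei vs Kaur — 8–13, Kaur advances.
Round 2: Kaur vs Hoang — 10–11, Hoang advances.
The agenda winner is Hoang.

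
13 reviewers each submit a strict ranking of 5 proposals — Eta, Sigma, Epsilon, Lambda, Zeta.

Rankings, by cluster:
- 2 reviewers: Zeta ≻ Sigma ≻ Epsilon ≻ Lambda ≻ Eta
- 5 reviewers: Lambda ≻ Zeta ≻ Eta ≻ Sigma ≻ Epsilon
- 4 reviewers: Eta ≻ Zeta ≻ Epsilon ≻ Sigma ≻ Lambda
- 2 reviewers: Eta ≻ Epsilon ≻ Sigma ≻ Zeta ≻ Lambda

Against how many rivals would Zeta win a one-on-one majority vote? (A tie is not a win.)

4

Zeta against each rival (13 reviewers):
Zeta vs Eta: Zeta is ranked higher on 2+5 = 7 ballots, Eta on 6. Zeta wins 7–6.
Zeta vs Sigma: Zeta is ranked higher on 2+5+4 = 11 ballots, Sigma on 2. Zeta wins 11–2.
Zeta vs Epsilon: Zeta, 11–2.
Zeta vs Lambda: 8 to 5, Zeta.
Zeta beats Eta, Sigma, Epsilon, Lambda — 4 pairwise wins.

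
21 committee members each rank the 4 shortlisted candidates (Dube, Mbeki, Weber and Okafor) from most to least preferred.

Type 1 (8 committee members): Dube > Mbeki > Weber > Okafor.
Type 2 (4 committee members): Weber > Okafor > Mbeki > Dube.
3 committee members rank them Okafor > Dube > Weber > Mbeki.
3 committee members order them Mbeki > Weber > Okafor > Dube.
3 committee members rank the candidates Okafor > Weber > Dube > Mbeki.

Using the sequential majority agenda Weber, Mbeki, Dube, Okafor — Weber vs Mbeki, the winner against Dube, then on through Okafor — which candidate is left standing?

Okafor

Round 1: Weber vs Mbeki — 10–11, Mbeki advances.
Round 2: Mbeki vs Dube — 7–14, Dube advances.
Round 3: Dube vs Okafor — 8–13, Okafor advances.
The agenda winner is Okafor.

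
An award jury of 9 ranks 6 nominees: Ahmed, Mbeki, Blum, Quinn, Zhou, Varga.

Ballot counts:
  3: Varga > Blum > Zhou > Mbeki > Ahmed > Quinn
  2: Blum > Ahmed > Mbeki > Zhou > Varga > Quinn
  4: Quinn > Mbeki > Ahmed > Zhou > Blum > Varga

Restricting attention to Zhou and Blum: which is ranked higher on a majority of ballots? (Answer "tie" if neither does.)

Ballots ranking Zhou above Blum: 4.
Ballots ranking Blum above Zhou: 9 − 4 = 5.
Blum wins the head-to-head 5–4.

Blum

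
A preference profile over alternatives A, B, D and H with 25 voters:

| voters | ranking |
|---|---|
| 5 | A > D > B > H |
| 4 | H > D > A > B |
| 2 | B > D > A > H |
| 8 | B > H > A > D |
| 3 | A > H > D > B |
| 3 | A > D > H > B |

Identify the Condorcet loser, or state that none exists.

Pairwise majorities:
A vs B: A, 15–10.
A vs D: 19 to 6, A.
A vs H: A wins 13–12.
B vs D: D, 15–10.
B vs H: 15 to 10, B.
D vs H: D preferred on 5+2+3 = 10 ballots; H wins 15–10.
Every alternative wins at least one matchup (A beats B; B beats H; D beats B; H beats D), so there is no Condorcet loser.

none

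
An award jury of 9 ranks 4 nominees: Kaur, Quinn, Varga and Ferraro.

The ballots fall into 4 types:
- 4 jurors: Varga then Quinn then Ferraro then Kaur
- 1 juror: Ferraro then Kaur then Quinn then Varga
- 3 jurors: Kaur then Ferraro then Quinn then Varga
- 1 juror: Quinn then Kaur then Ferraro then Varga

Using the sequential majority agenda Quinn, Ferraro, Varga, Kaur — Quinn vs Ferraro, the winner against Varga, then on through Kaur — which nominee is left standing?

Round 1: Quinn vs Ferraro — 5–4, Quinn advances.
Round 2: Quinn vs Varga — 5–4, Quinn advances.
Round 3: Quinn vs Kaur — 5–4, Quinn advances.
The agenda winner is Quinn.

Quinn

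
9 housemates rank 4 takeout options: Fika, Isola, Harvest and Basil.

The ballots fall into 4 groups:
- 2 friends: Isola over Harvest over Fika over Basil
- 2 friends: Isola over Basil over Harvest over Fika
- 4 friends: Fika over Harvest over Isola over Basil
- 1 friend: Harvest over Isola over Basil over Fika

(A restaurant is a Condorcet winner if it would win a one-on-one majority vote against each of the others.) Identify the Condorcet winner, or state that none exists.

Harvest

Head-to-head results (9 friends):
Fika vs Isola: 4 to 5, Isola.
Fika vs Harvest: Fika is ranked higher on 4 ballots, Harvest on 5. Harvest wins 5–4.
Fika vs Basil: Fika wins 6–3.
Isola vs Harvest: Harvest wins 5–4.
Isola vs Basil: Isola wins 9–0.
Harvest vs Basil: Harvest wins 7–2.
Harvest defeats every rival head-to-head and is the Condorcet winner.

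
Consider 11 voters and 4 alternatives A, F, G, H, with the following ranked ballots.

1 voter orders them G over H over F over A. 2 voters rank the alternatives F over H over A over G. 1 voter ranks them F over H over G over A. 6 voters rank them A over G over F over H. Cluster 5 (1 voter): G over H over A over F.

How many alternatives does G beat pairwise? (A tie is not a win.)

G against each rival (11 voters):
G vs A: 3 to 8, A.
G–F: G 8–3.
G vs H: G preferred on 1+6+1 = 8 ballots; G wins 8–3.
G beats F, H; loses to A — 2 pairwise wins.

2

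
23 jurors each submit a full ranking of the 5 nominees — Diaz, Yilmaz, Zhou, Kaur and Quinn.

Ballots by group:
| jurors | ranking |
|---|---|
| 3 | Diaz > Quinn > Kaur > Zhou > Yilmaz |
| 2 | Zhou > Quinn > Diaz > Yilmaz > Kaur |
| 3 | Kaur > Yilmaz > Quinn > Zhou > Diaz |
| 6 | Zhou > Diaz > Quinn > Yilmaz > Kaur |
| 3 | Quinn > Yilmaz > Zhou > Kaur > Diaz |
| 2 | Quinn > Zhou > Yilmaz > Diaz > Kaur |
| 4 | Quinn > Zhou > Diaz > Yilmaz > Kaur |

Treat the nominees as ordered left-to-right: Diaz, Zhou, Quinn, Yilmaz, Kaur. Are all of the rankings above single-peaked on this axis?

Axis positions: Diaz=1, Zhou=2, Quinn=3, Yilmaz=4, Kaur=5.
Group 1: ranking walks positions 1-3-5-2-4; Quinn is ranked above Zhou even though Zhou lies between Quinn and the peak Diaz on the axis — preferences dip and rise again. Not single-peaked.
Group 2 (peak Zhou at position 2): ranking walks positions 2-3-1-4-5, expanding outward from the peak — single-peaked.
Group 3 (peak Kaur at position 5): ranking walks positions 5-4-3-2-1, expanding outward from the peak — single-peaked.
Group 4 (peak Zhou at position 2): ranking walks positions 2-1-3-4-5, expanding outward from the peak — single-peaked.
Group 5 (peak Quinn at position 3): ranking walks positions 3-4-2-5-1, expanding outward from the peak — single-peaked.
Group 6 (peak Quinn at position 3): ranking walks positions 3-2-4-1-5, expanding outward from the peak — single-peaked.
Group 7 (peak Quinn at position 3): ranking walks positions 3-2-1-4-5, expanding outward from the peak — single-peaked.
Group 1 violates single-peakedness, so the profile is not single-peaked on this axis.

no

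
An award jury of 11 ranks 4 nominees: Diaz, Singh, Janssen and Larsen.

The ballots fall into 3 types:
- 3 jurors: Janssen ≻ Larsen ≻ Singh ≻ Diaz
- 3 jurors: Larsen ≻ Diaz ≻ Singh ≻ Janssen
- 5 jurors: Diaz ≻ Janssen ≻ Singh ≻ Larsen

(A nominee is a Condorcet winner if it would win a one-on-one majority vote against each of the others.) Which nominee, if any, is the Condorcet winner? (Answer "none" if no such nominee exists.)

none

Pairwise majorities:
Diaz vs Singh: Diaz preferred on 3+5 = 8 ballots; Diaz wins 8–3.
Diaz vs Janssen: Diaz is ranked higher on 3+5 = 8 ballots, Janssen on 3. Diaz wins 8–3.
Diaz vs Larsen: Diaz preferred on 5 ballots; Larsen wins 6–5.
Singh vs Janssen: Singh is ranked higher on 3 ballots, Janssen on 8. Janssen wins 8–3.
Singh vs Larsen: 5 to 6, Larsen.
Janssen vs Larsen: Janssen preferred on 3+5 = 8 ballots; Janssen wins 8–3.
Each nominee drops at least one matchup (Diaz loses to Larsen; Singh loses to Diaz; Janssen loses to Diaz; Larsen loses to Janssen); the cycle Diaz → Janssen → Larsen → Diaz rules out a Condorcet winner.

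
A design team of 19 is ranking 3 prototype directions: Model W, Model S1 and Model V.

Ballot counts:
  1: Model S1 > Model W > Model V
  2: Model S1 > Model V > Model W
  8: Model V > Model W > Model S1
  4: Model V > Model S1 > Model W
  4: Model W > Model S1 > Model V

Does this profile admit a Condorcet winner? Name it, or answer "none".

Pairwise majorities:
Model W–Model S1: Model W 12–7.
Model W–Model V: Model V 14–5.
Model S1 vs Model V: Model V wins 12–7.
Only Model V has no losses; Model V is the Condorcet winner.

Model V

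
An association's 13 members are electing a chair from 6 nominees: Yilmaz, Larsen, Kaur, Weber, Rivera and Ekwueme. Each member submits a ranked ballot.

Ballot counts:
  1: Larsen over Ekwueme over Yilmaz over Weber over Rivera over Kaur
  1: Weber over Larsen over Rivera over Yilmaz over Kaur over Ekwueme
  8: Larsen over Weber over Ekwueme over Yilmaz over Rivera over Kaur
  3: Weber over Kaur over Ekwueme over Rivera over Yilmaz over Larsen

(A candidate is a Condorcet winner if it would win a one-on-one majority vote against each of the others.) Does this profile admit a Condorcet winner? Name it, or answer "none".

Larsen

Head-to-head results (13 voters):
Yilmaz vs Larsen: Yilmaz is ranked higher on 3 ballots, Larsen on 10. Larsen wins 10–3.
Yilmaz vs Kaur: 1+1+8 = 10 for Yilmaz, 3 for Kaur — Yilmaz by 10–3.
Yilmaz vs Weber: 1 to 12, Weber.
Yilmaz vs Rivera: Yilmaz preferred on 1+8 = 9 ballots; Yilmaz wins 9–4.
Yilmaz vs Ekwueme: 1 to 12, Ekwueme.
Larsen vs Kaur: 1+1+8 = 10 for Larsen, 3 for Kaur — Larsen by 10–3.
Larsen vs Weber: Larsen preferred on 1+8 = 9 ballots; Larsen wins 9–4.
Larsen vs Rivera: 10 to 3, Larsen.
Larsen vs Ekwueme: Larsen preferred on 1+1+8 = 10 ballots; Larsen wins 10–3.
Kaur vs Weber: Kaur preferred on 0 ballots; Weber wins 13–0.
Kaur vs Rivera: Kaur is ranked higher on 3 ballots, Rivera on 10. Rivera wins 10–3.
Kaur vs Ekwueme: 1+3 = 4 for Kaur, 9 for Ekwueme — Ekwueme by 9–4.
Weber vs Rivera: 1+1+8+3 = 13 for Weber, 0 for Rivera — Weber by 13–0.
Weber vs Ekwueme: Weber is ranked higher on 1+8+3 = 12 ballots, Ekwueme on 1. Weber wins 12–1.
Rivera vs Ekwueme: Rivera is ranked higher on 1 ballot, Ekwueme on 12. Ekwueme wins 12–1.
Larsen defeats every rival head-to-head and is the Condorcet winner.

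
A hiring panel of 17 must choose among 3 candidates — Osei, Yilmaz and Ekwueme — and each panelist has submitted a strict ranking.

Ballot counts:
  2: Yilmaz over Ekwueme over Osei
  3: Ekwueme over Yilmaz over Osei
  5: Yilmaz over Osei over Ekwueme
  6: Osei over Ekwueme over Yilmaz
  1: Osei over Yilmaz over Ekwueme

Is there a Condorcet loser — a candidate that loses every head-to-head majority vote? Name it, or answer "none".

Head-to-head results (17 committee members):
Osei vs Yilmaz: Yilmaz wins 10–7.
Osei–Ekwueme: Osei 12–5.
Yilmaz–Ekwueme: Ekwueme 9–8.
Each candidate has at least one pairwise win (Osei beats Ekwueme; Yilmaz beats Osei; Ekwueme beats Yilmaz) — no Condorcet loser.

none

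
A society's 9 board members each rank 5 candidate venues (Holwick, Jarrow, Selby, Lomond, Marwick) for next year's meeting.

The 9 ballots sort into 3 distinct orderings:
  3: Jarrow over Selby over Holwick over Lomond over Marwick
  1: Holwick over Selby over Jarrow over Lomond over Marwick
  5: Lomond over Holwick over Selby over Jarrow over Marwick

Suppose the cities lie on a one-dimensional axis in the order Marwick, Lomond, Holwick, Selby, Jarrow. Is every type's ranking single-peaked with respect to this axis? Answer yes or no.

yes

Axis positions: Marwick=1, Lomond=2, Holwick=3, Selby=4, Jarrow=5.
Type 1 (peak Jarrow at position 5): ranking walks positions 5-4-3-2-1, expanding outward from the peak — single-peaked.
Type 2 (peak Holwick at position 3): ranking walks positions 3-4-5-2-1, expanding outward from the peak — single-peaked.
Type 3 (peak Lomond at position 2): ranking walks positions 2-3-4-5-1, expanding outward from the peak — single-peaked.
Every ranking is single-peaked on this axis.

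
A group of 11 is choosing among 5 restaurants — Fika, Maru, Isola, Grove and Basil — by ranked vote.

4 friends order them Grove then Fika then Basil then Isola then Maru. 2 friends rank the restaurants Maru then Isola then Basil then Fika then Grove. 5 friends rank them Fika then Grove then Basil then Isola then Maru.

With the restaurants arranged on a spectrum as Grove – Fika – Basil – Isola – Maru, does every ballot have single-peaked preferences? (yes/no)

Axis positions: Grove=1, Fika=2, Basil=3, Isola=4, Maru=5.
Group 1 (peak Grove at position 1): ranking walks positions 1-2-3-4-5, expanding outward from the peak — single-peaked.
Group 2 (peak Maru at position 5): ranking walks positions 5-4-3-2-1, expanding outward from the peak — single-peaked.
Group 3 (peak Fika at position 2): ranking walks positions 2-1-3-4-5, expanding outward from the peak — single-peaked.
Every ranking is single-peaked on this axis.

yes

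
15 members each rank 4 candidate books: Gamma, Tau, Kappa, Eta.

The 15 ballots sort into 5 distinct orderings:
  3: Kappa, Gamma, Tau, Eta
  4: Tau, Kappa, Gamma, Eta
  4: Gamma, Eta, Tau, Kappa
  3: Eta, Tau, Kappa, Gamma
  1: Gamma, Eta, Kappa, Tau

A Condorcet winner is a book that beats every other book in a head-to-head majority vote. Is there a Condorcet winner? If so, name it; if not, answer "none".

none

Head-to-head results (15 members):
Gamma vs Tau: Gamma, 8–7.
Gamma vs Kappa: Kappa wins 10–5.
Gamma vs Eta: Gamma, 12–3.
Tau–Kappa: Tau 11–4.
Tau–Eta: Eta 8–7.
Kappa vs Eta: Eta, 8–7.
Each book drops at least one matchup (Gamma loses to Kappa; Tau loses to Gamma; Kappa loses to Tau; Eta loses to Gamma); the cycle Gamma > Tau > Kappa > Gamma rules out a Condorcet winner.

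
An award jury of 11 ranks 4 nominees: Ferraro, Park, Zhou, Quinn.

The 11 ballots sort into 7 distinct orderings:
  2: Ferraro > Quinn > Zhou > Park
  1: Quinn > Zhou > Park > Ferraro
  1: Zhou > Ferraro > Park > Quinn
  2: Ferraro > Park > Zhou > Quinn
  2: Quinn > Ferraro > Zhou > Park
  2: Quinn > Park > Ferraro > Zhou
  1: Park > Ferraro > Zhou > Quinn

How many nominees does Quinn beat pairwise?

2

Quinn against each rival (11 jurors):
Quinn vs Ferraro: Quinn is ranked higher on 1+2+2 = 5 ballots, Ferraro on 6. Ferraro wins 6–5.
Quinn–Park: Quinn 7–4.
Quinn vs Zhou: Quinn preferred on 2+1+2+2 = 7 ballots; Quinn wins 7–4.
Quinn beats Park, Zhou; loses to Ferraro — 2 pairwise wins.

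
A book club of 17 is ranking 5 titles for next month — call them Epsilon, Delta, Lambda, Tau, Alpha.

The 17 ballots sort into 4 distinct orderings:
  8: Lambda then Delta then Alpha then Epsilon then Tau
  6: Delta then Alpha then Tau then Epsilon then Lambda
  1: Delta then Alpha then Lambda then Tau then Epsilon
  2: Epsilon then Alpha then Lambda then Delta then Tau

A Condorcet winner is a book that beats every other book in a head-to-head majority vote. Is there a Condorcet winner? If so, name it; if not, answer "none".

none

Pairwise majorities:
Epsilon vs Delta: 2 for Epsilon, 15 for Delta — Delta by 15–2.
Epsilon vs Lambda: 6+2 = 8 for Epsilon, 9 for Lambda — Lambda by 9–8.
Epsilon vs Tau: 8+2 = 10 for Epsilon, 7 for Tau — Epsilon by 10–7.
Epsilon vs Alpha: 2 to 15, Alpha.
Delta vs Lambda: Delta preferred on 6+1 = 7 ballots; Lambda wins 10–7.
Delta vs Tau: 17 to 0, Delta.
Delta vs Alpha: 8+6+1 = 15 for Delta, 2 for Alpha — Delta by 15–2.
Lambda vs Tau: 8+1+2 = 11 for Lambda, 6 for Tau — Lambda by 11–6.
Lambda vs Alpha: Lambda is ranked higher on 8 ballots, Alpha on 9. Alpha wins 9–8.
Tau vs Alpha: 0 to 17, Alpha.
Every book loses at least once (Epsilon loses to Delta; Delta loses to Lambda; Lambda loses to Alpha; Tau loses to Epsilon; Alpha loses to Delta). The majority relation contains the cycle Delta beats Alpha beats Lambda beats Delta, so there is no Condorcet winner.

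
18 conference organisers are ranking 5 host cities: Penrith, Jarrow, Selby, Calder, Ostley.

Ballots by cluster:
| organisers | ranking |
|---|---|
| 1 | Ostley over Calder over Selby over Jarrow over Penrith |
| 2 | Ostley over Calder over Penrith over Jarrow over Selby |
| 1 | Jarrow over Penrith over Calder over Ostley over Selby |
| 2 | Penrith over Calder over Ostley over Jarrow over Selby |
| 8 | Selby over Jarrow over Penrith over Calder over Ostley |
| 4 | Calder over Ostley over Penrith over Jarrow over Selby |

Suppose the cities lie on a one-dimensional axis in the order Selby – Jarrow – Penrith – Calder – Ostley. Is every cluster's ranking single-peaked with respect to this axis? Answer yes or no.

no

Axis positions: Selby=1, Jarrow=2, Penrith=3, Calder=4, Ostley=5.
Cluster 1: ranking walks positions 5-4-1-2-3; Selby is ranked above Penrith even though Penrith lies between Selby and the peak Ostley on the axis — preferences dip and rise again. Not single-peaked.
Cluster 2 (peak Ostley at position 5): ranking walks positions 5-4-3-2-1, expanding outward from the peak — single-peaked.
Cluster 3 (peak Jarrow at position 2): ranking walks positions 2-3-4-5-1, expanding outward from the peak — single-peaked.
Cluster 4 (peak Penrith at position 3): ranking walks positions 3-4-5-2-1, expanding outward from the peak — single-peaked.
Cluster 5 (peak Selby at position 1): ranking walks positions 1-2-3-4-5, expanding outward from the peak — single-peaked.
Cluster 6 (peak Calder at position 4): ranking walks positions 4-5-3-2-1, expanding outward from the peak — single-peaked.
Cluster 1 violates single-peakedness, so the profile is not single-peaked on this axis.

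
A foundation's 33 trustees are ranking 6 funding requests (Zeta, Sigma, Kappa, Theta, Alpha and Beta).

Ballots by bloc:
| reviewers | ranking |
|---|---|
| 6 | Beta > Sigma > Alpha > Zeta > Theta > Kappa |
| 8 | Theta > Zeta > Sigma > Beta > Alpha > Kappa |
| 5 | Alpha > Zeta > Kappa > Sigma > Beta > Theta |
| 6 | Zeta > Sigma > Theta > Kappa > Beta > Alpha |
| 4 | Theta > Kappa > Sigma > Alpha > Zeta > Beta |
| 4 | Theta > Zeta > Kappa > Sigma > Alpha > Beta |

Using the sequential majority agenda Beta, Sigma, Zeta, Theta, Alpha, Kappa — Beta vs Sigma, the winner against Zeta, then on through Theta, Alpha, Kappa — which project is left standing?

Zeta

Round 1: Beta vs Sigma — 6–27, Sigma advances.
Round 2: Sigma vs Zeta — 10–23, Zeta advances.
Round 3: Zeta vs Theta — 17–16, Zeta advances.
Round 4: Zeta vs Alpha — 18–15, Zeta advances.
Round 5: Zeta vs Kappa — 29–4, Zeta advances.
The agenda winner is Zeta.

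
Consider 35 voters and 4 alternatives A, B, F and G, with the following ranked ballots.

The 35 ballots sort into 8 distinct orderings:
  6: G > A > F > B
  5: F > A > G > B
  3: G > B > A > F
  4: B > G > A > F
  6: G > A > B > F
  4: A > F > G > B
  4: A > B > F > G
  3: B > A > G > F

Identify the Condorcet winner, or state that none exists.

G

Pairwise majorities:
A vs B: A is ranked higher on 6+5+6+4+4 = 25 ballots, B on 10. A wins 25–10.
A vs F: A is ranked higher on 30 ballots, F on 5. A wins 30–5.
A vs G: 16 to 19, G.
B vs F: B preferred on 3+4+6+4+3 = 20 ballots; B wins 20–15.
B vs G: B preferred on 4+4+3 = 11 ballots; G wins 24–11.
F vs G: 5+4+4 = 13 for F, 22 for G — G by 22–13.
Only G has no losses; G is the Condorcet winner.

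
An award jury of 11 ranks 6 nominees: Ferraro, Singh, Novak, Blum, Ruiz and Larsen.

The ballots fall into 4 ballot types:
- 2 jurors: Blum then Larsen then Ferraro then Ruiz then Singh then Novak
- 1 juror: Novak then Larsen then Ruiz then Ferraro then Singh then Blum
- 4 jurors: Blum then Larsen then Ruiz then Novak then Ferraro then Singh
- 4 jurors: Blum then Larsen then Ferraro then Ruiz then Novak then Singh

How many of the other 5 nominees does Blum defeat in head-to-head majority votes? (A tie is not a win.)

Blum against each rival (11 jurors):
Blum–Ferraro: Blum 10–1.
Blum–Singh: Blum 10–1.
Blum vs Novak: Blum preferred on 2+4+4 = 10 ballots; Blum wins 10–1.
Blum–Ruiz: Blum 10–1.
Blum vs Larsen: Blum, 10–1.
Blum beats Ferraro, Singh, Novak, Ruiz, Larsen — 5 pairwise wins.

5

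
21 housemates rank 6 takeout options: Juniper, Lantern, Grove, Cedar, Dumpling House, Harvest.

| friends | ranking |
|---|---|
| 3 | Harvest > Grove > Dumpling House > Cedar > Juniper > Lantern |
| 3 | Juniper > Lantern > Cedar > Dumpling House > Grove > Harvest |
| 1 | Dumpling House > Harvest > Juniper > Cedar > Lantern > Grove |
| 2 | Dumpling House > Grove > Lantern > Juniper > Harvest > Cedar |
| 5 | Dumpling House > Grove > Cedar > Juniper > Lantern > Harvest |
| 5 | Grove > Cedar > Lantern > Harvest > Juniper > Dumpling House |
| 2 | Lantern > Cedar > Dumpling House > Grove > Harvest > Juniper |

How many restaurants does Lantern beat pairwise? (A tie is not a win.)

Lantern against each rival (21 friends):
Lantern vs Juniper: 2+5+2 = 9 for Lantern, 12 for Juniper — Juniper by 12–9.
Lantern vs Grove: 3+1+2 = 6 for Lantern, 15 for Grove — Grove by 15–6.
Lantern vs Cedar: Lantern is ranked higher on 3+2+2 = 7 ballots, Cedar on 14. Cedar wins 14–7.
Lantern vs Dumpling House: Lantern preferred on 3+5+2 = 10 ballots; Dumpling House wins 11–10.
Lantern vs Harvest: Lantern wins 17–4.
Lantern beats Harvest; loses to Juniper, Grove, Cedar, Dumpling House — 1 pairwise win.

1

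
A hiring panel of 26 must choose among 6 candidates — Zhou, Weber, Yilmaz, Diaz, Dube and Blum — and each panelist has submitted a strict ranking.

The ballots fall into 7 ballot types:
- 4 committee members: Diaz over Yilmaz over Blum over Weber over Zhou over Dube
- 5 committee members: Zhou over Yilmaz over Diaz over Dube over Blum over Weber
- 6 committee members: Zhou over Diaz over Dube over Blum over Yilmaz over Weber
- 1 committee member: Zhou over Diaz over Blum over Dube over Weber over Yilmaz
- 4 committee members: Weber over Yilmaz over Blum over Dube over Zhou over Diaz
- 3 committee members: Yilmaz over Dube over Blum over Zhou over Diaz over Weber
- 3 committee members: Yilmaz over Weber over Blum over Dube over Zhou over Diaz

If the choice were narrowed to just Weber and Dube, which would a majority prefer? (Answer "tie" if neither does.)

Dube

Ballots ranking Weber above Dube: 4 + 4 + 3 = 11.
Ballots ranking Dube above Weber: 26 − 11 = 15.
Dube wins the head-to-head 15–11.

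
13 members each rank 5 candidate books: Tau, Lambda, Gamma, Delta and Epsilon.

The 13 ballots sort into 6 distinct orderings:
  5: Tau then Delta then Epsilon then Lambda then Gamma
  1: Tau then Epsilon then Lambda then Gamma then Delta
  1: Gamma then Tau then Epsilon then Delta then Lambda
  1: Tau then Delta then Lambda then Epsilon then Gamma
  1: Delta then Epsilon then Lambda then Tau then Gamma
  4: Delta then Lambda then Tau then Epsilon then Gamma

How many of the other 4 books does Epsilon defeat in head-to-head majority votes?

Epsilon against each rival (13 members):
Epsilon vs Tau: Tau wins 12–1.
Epsilon vs Lambda: 5+1+1+1 = 8 for Epsilon, 5 for Lambda — Epsilon by 8–5.
Epsilon–Gamma: Epsilon 12–1.
Epsilon vs Delta: Epsilon preferred on 1+1 = 2 ballots; Delta wins 11–2.
Epsilon beats Lambda, Gamma; loses to Tau, Delta — 2 pairwise wins.

2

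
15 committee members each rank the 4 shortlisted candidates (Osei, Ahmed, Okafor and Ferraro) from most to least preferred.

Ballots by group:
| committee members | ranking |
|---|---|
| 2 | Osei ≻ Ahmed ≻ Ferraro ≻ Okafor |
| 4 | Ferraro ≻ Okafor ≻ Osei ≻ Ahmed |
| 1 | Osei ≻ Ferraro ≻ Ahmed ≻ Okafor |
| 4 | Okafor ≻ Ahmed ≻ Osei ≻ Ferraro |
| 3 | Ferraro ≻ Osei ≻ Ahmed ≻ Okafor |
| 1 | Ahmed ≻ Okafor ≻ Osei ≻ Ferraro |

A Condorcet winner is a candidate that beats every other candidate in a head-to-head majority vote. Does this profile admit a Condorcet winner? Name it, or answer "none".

Pairwise majorities:
Osei vs Ahmed: Osei, 10–5.
Osei–Okafor: Okafor 9–6.
Osei–Ferraro: Osei 8–7.
Ahmed vs Okafor: Okafor, 8–7.
Ahmed vs Ferraro: Ferraro, 8–7.
Okafor vs Ferraro: Ferraro wins 10–5.
No candidate is unbeaten: Osei loses to Okafor; Ahmed loses to Osei; Okafor loses to Ferraro; Ferraro loses to Osei. In particular Osei → Ferraro → Okafor → Osei is a majority cycle — no Condorcet winner exists.

none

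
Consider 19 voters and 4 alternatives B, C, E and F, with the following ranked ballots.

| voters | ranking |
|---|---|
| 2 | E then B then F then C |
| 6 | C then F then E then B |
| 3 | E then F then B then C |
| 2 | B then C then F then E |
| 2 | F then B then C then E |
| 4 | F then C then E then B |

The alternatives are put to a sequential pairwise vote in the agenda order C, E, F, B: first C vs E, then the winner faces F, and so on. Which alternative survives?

Round 1: C vs E — 14–5, C advances.
Round 2: C vs F — 8–11, F advances.
Round 3: F vs B — 15–4, F advances.
The agenda winner is F.

F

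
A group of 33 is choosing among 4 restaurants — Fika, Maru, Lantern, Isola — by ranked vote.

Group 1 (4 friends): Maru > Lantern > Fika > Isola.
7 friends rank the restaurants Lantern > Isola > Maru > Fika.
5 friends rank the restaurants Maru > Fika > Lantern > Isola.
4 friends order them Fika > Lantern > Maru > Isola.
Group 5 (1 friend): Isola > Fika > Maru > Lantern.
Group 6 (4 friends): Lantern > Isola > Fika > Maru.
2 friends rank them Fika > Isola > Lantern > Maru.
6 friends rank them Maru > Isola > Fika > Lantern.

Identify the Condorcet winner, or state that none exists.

none

Head-to-head results (33 friends):
Fika–Maru: Maru 22–11.
Fika vs Lantern: 5+4+1+2+6 = 18 for Fika, 15 for Lantern — Fika by 18–15.
Fika vs Isola: Isola wins 18–15.
Maru vs Lantern: 4+5+1+6 = 16 for Maru, 17 for Lantern — Lantern by 17–16.
Maru–Isola: Maru 19–14.
Lantern vs Isola: Lantern is ranked higher on 4+7+5+4+4 = 24 ballots, Isola on 9. Lantern wins 24–9.
Every restaurant loses at least once (Fika loses to Maru; Maru loses to Lantern; Lantern loses to Fika; Isola loses to Maru). The majority relation contains the cycle Fika beats Lantern beats Maru beats Fika, so there is no Condorcet winner.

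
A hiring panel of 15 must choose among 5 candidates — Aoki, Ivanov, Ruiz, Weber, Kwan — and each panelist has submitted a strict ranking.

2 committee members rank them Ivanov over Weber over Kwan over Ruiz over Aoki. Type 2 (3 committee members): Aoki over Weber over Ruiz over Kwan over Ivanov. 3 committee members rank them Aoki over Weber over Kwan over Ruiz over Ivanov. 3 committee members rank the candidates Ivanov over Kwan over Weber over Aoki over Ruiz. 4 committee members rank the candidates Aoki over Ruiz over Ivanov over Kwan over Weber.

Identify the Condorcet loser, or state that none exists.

none

Pairwise majorities:
Aoki vs Ivanov: Aoki wins 10–5.
Aoki vs Ruiz: Aoki wins 13–2.
Aoki vs Weber: Aoki preferred on 3+3+4 = 10 ballots; Aoki wins 10–5.
Aoki–Kwan: Aoki 10–5.
Ivanov vs Ruiz: Ruiz, 10–5.
Ivanov vs Weber: Ivanov, 9–6.
Ivanov vs Kwan: 9 to 6, Ivanov.
Ruiz vs Weber: Ruiz is ranked higher on 4 ballots, Weber on 11. Weber wins 11–4.
Ruiz vs Kwan: 7 to 8, Kwan.
Weber vs Kwan: Weber preferred on 2+3+3 = 8 ballots; Weber wins 8–7.
Each candidate has at least one pairwise win (Aoki beats Ivanov; Ivanov beats Weber; Ruiz beats Ivanov; Weber beats Ruiz; Kwan beats Ruiz) — no Condorcet loser.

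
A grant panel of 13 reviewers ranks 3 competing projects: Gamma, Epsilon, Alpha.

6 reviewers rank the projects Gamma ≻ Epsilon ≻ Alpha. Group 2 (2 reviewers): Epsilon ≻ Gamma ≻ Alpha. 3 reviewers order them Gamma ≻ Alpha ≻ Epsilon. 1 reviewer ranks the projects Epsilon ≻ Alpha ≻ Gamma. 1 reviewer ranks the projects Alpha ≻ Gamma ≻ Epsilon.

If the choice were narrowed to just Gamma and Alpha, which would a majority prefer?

Gamma

Ballots ranking Gamma above Alpha: 6 + 2 + 3 = 11.
Ballots ranking Alpha above Gamma: 13 − 11 = 2.
Gamma wins the head-to-head 11–2.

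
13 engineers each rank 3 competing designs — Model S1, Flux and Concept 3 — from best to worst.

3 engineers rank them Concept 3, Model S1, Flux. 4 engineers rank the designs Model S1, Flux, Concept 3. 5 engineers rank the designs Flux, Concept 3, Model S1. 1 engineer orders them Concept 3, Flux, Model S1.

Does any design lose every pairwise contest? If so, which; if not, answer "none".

Head-to-head results (13 engineers):
Model S1 vs Flux: Model S1 wins 7–6.
Model S1 vs Concept 3: Concept 3, 9–4.
Flux vs Concept 3: Flux, 9–4.
Every design wins at least one matchup (Model S1 beats Flux; Flux beats Concept 3; Concept 3 beats Model S1), so there is no Condorcet loser.

none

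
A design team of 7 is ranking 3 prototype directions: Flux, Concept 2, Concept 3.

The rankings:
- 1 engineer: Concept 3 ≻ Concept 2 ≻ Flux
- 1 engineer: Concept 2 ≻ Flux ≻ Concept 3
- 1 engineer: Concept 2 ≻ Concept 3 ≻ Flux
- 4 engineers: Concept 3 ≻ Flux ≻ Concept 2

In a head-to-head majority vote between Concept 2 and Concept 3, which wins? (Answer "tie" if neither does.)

Concept 3

Ballots ranking Concept 2 above Concept 3: 1 + 1 = 2.
Ballots ranking Concept 3 above Concept 2: 7 − 2 = 5.
Concept 3 wins the head-to-head 5–2.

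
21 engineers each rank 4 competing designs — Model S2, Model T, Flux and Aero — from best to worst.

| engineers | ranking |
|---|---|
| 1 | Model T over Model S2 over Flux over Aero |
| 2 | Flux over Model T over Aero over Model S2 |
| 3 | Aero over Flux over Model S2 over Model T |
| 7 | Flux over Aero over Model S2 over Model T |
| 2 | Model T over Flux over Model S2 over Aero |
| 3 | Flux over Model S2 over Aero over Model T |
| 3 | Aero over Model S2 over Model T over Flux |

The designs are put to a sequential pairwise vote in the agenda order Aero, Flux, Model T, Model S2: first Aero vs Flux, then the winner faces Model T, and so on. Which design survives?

Flux

Round 1: Aero vs Flux — 6–15, Flux advances.
Round 2: Flux vs Model T — 15–6, Flux advances.
Round 3: Flux vs Model S2 — 17–4, Flux advances.
Flux survives the agenda.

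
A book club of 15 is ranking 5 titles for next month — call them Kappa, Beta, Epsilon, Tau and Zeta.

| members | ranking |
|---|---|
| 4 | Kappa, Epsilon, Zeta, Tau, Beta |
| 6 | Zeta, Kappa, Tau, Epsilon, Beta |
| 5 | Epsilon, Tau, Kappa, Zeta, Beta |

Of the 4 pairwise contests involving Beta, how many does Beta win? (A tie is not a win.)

Beta against each rival (15 members):
Beta vs Kappa: Kappa wins 15–0.
Beta vs Epsilon: Epsilon, 15–0.
Beta vs Tau: Beta preferred on 0 ballots; Tau wins 15–0.
Beta vs Zeta: Zeta, 15–0.
Beta beats no one; loses to Kappa, Epsilon, Tau, Zeta — 0 pairwise wins.

0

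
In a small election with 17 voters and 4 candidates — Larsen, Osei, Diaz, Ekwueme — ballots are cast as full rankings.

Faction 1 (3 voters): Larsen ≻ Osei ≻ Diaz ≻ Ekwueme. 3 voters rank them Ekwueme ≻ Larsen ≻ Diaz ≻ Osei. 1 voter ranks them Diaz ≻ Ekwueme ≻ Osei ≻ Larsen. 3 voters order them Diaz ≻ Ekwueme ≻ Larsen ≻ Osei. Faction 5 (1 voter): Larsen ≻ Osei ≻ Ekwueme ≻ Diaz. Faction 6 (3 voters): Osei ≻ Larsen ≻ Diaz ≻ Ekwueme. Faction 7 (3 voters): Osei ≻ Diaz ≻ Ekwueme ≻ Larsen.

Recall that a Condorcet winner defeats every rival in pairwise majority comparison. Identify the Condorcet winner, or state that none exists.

Head-to-head results (17 voters):
Larsen vs Osei: Larsen is ranked higher on 3+3+3+1 = 10 ballots, Osei on 7. Larsen wins 10–7.
Larsen vs Diaz: 10 to 7, Larsen.
Larsen–Ekwueme: Ekwueme 10–7.
Osei vs Diaz: Osei preferred on 3+1+3+3 = 10 ballots; Osei wins 10–7.
Osei–Ekwueme: Osei 10–7.
Diaz vs Ekwueme: Diaz, 13–4.
Every candidate loses at least once (Larsen loses to Ekwueme; Osei loses to Larsen; Diaz loses to Larsen; Ekwueme loses to Osei). The majority relation contains the cycle Larsen > Osei > Ekwueme > Larsen, so there is no Condorcet winner.

none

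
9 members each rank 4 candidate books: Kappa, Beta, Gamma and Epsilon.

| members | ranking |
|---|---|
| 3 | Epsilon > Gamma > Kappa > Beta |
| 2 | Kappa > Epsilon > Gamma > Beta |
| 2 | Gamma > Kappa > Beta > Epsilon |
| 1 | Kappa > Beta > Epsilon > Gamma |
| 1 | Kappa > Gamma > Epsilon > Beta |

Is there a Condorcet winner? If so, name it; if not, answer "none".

Pairwise majorities:
Kappa–Beta: Kappa 9–0.
Kappa–Gamma: Gamma 5–4.
Kappa vs Epsilon: 6 to 3, Kappa.
Beta–Gamma: Gamma 8–1.
Beta vs Epsilon: 2+1 = 3 for Beta, 6 for Epsilon — Epsilon by 6–3.
Gamma vs Epsilon: Gamma is ranked higher on 2+1 = 3 ballots, Epsilon on 6. Epsilon wins 6–3.
Every book loses at least once (Kappa loses to Gamma; Beta loses to Kappa; Gamma loses to Epsilon; Epsilon loses to Kappa). The majority relation contains the cycle Kappa → Epsilon → Gamma → Kappa, so there is no Condorcet winner.

none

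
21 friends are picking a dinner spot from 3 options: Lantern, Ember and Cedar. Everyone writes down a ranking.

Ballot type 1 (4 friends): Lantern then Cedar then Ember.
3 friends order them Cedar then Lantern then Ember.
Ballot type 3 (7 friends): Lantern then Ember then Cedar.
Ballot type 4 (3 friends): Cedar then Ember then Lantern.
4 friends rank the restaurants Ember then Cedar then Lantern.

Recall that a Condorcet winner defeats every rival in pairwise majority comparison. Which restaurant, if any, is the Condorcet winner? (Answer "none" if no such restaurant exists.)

Lantern

Pairwise majorities:
Lantern vs Ember: Lantern is ranked higher on 4+3+7 = 14 ballots, Ember on 7. Lantern wins 14–7.
Lantern vs Cedar: Lantern is ranked higher on 4+7 = 11 ballots, Cedar on 10. Lantern wins 11–10.
Ember vs Cedar: Ember is ranked higher on 7+4 = 11 ballots, Cedar on 10. Ember wins 11–10.
Only Lantern has no losses; Lantern is the Condorcet winner.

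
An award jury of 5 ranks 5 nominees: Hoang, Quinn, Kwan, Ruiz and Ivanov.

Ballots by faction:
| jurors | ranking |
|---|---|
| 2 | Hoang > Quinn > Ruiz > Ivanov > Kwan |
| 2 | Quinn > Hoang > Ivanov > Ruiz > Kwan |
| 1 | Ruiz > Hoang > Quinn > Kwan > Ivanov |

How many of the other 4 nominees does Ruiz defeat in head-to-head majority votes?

Ruiz against each rival (5 jurors):
Ruiz–Hoang: Hoang 4–1.
Ruiz vs Quinn: Ruiz is ranked higher on 1 ballot, Quinn on 4. Quinn wins 4–1.
Ruiz vs Kwan: Ruiz preferred on 2+2+1 = 5 ballots; Ruiz wins 5–0.
Ruiz vs Ivanov: 3 to 2, Ruiz.
Ruiz beats Kwan, Ivanov; loses to Hoang, Quinn — 2 pairwise wins.

2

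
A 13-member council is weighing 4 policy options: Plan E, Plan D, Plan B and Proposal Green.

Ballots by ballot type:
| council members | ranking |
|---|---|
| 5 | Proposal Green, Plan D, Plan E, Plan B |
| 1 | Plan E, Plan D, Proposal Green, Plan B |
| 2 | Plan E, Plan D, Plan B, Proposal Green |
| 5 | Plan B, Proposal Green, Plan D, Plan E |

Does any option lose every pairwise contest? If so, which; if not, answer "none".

none

Head-to-head results (13 council members):
Plan E vs Plan D: 3 to 10, Plan D.
Plan E vs Plan B: Plan E, 8–5.
Plan E vs Proposal Green: Proposal Green, 10–3.
Plan D–Plan B: Plan D 8–5.
Plan D vs Proposal Green: 3 to 10, Proposal Green.
Plan B vs Proposal Green: 2+5 = 7 for Plan B, 6 for Proposal Green — Plan B by 7–6.
Every option wins at least one matchup (Plan E beats Plan B; Plan D beats Plan E; Plan B beats Proposal Green; Proposal Green beats Plan E), so there is no Condorcet loser.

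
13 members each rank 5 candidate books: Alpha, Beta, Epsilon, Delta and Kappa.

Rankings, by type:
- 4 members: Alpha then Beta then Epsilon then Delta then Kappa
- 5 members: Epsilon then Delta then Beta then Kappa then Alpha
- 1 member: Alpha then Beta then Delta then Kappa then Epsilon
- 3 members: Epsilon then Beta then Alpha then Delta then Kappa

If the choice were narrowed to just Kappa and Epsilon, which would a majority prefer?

Epsilon

Ballots ranking Kappa above Epsilon: 1.
Ballots ranking Epsilon above Kappa: 13 − 1 = 12.
Epsilon wins the head-to-head 12–1.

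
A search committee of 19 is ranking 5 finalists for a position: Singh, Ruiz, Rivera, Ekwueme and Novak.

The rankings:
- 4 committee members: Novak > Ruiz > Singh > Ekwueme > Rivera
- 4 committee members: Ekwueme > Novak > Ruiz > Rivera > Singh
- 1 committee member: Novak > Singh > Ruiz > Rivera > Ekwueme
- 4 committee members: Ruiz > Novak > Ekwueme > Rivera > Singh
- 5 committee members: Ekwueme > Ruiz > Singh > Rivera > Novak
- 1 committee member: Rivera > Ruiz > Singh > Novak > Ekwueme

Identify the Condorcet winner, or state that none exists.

Head-to-head results (19 committee members):
Singh vs Ruiz: Singh is ranked higher on 1 ballot, Ruiz on 18. Ruiz wins 18–1.
Singh vs Rivera: 10 to 9, Singh.
Singh vs Ekwueme: 6 to 13, Ekwueme.
Singh vs Novak: 6 to 13, Novak.
Ruiz vs Rivera: 4+4+1+4+5 = 18 for Ruiz, 1 for Rivera — Ruiz by 18–1.
Ruiz vs Ekwueme: 10 to 9, Ruiz.
Ruiz vs Novak: Ruiz is ranked higher on 4+5+1 = 10 ballots, Novak on 9. Ruiz wins 10–9.
Rivera vs Ekwueme: 1+1 = 2 for Rivera, 17 for Ekwueme — Ekwueme by 17–2.
Rivera vs Novak: 6 to 13, Novak.
Ekwueme vs Novak: Ekwueme is ranked higher on 4+5 = 9 ballots, Novak on 10. Novak wins 10–9.
Ruiz beats each of Singh, Rivera, Ekwueme, Novak — Ruiz is the Condorcet winner.

Ruiz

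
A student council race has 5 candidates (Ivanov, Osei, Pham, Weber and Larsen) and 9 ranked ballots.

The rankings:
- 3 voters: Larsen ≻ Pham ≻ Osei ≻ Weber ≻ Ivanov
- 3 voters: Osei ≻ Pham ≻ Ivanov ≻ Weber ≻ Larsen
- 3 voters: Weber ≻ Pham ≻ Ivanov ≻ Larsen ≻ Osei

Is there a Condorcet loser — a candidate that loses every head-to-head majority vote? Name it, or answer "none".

Head-to-head results (9 voters):
Ivanov vs Osei: 3 to 6, Osei.
Ivanov vs Pham: Pham wins 9–0.
Ivanov–Weber: Weber 6–3.
Ivanov vs Larsen: Ivanov wins 6–3.
Osei vs Pham: Pham wins 6–3.
Osei vs Weber: Osei, 6–3.
Osei–Larsen: Larsen 6–3.
Pham vs Weber: 3+3 = 6 for Pham, 3 for Weber — Pham by 6–3.
Pham vs Larsen: 3+3 = 6 for Pham, 3 for Larsen — Pham by 6–3.
Weber vs Larsen: Weber, 6–3.
Every candidate wins at least one matchup (Ivanov beats Larsen; Osei beats Ivanov; Pham beats Ivanov; Weber beats Ivanov; Larsen beats Osei), so there is no Condorcet loser.

none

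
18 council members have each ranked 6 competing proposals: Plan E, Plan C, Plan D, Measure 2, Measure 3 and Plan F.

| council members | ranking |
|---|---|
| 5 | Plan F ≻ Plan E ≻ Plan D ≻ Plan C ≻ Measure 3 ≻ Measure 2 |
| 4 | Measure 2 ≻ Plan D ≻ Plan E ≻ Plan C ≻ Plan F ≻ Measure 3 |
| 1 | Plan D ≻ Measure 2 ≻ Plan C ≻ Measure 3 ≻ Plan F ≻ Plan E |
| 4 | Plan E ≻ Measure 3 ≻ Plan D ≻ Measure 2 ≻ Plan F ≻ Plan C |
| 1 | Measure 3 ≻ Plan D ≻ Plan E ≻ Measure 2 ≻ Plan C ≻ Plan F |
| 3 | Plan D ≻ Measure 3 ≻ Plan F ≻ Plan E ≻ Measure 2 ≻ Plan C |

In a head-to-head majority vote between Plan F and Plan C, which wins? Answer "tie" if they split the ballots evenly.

Ballots ranking Plan F above Plan C: 5 + 4 + 3 = 12.
Ballots ranking Plan C above Plan F: 18 − 12 = 6.
Plan F wins the head-to-head 12–6.

Plan F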